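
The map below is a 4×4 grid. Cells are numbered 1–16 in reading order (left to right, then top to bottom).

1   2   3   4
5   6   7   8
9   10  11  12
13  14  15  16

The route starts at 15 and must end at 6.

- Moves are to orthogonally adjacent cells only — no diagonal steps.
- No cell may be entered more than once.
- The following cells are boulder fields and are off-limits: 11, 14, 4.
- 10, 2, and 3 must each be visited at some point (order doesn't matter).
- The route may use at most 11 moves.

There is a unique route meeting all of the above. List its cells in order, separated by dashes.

15 - 16 - 12 - 8 - 7 - 3 - 2 - 1 - 5 - 9 - 10 - 6

The 11-move cap with required stops at 10, 2, 3 leaves no slack for detours.
Route from 15: right 1 to 16, up 2 to 8, left 1 to 7, up 1 to 3, left 2 to 1, down 2 to 9, right 1 to 10, up 1 to 6 — 11 moves in all.
Check: all required cells visited; 11 ≤ 11 moves.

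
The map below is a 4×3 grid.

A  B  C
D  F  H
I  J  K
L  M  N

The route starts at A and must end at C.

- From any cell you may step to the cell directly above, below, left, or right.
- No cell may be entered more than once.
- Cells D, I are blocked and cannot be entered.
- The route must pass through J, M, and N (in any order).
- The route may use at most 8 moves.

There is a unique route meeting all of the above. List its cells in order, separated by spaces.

The budget equals the shortest possible length, so every move has to be on a shortest route through the required cells.
Route from A: right 1 to B, down 3 to M, right 1 to N, up 3 to C — 8 moves in all.
Check: all required cells visited; 8 ≤ 8 moves.

A B F J M N K H C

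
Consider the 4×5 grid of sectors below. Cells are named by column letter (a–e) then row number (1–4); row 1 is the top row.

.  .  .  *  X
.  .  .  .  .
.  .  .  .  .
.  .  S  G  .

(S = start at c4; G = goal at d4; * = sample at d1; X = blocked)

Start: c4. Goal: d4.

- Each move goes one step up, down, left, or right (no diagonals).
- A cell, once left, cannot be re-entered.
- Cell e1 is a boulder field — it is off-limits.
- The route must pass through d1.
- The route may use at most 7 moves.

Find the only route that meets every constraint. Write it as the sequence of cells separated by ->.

The 7-move cap with required stops at d1 leaves no slack for detours.
Route from c4: up 3 to c1, right 1 to d1, down 3 to d4 — 7 moves in all.
Check: all required cells visited; 7 ≤ 7 moves.

c4 -> c3 -> c2 -> c1 -> d1 -> d2 -> d3 -> d4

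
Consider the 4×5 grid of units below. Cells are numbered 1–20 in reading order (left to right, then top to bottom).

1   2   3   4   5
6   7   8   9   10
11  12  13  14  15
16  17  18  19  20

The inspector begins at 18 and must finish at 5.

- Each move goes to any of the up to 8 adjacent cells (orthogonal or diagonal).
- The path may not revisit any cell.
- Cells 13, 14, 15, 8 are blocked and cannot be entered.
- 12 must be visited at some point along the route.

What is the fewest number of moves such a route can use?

5

Any route passes through 12 somewhere between 18 and 5. Summing Chebyshev distances along the two legs (18 → 12 → 5) gives a lower bound of 1 + 3 = 4 moves.
That bound ignores the blocked cells. Measuring each leg by the fewest moves that actually steer around them (18→12: 1; 12→5: 4) raises the lower bound to 5.
A route of 5 moves exists: 18 → 12 → 7 → 3 → 4 → 5.
Since 5 matches that lower bound, it is optimal.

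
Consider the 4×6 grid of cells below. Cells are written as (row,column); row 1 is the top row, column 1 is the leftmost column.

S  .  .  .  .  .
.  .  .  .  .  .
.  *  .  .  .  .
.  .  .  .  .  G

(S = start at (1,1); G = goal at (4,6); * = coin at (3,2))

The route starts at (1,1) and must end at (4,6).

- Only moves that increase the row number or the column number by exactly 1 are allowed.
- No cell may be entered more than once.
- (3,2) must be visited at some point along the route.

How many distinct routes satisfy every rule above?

A right/down-only route from (1,1) to (4,6) makes exactly 3 down-moves and 5 right-moves in some order.
With no other constraints that would be C(8,3) = 56 routes.
Split at (3,2) and multiply the segment counts: (1,1)→(3,2): 3; (3,2)→(4,6): 5; product = 15.
That gives 15 routes.

15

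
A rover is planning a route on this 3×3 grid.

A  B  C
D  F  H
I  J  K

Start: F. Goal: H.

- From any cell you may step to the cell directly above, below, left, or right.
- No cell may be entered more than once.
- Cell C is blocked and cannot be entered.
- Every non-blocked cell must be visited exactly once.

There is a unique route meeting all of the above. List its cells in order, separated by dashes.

Need to visit all 8 open cells exactly once, starting at F and ending at H.
Cell I has only two open neighbours (D and J), so the path must pass straight through it: one of those is the cell it's entered from and the other is where it exits.
Route from F: up to B, left to A, 2× down (reaching I), 2× right (reaching K), up to H — 7 moves in all.
Check: all 8 open cells covered.

F - B - A - D - I - J - K - H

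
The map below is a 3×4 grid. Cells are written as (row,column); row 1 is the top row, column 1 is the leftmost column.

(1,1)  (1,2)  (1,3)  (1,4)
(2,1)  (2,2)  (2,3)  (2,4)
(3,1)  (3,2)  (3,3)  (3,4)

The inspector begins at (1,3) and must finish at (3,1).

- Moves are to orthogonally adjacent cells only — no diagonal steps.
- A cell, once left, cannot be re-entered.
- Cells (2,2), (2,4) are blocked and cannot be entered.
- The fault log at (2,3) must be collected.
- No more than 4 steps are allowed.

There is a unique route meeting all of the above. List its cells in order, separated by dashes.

Any route must reach (2,3) and still end at (3,1) within 4 moves, so the order of the required stops is forced.
Route from (1,3): down 2 to (3,3), left 2 to (3,1) — 4 moves in all.
Check: all required cells visited; 4 ≤ 4 moves.

(1,3) - (2,3) - (3,3) - (3,2) - (3,1)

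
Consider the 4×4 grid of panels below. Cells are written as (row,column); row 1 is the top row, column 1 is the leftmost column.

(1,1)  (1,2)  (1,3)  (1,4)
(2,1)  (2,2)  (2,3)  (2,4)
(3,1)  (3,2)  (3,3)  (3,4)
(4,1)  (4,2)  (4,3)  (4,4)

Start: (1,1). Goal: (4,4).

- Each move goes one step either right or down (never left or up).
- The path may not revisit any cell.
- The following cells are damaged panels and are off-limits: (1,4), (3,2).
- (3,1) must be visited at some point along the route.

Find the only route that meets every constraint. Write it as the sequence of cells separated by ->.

Moves only go right or down, so the column and row indices never decrease.
Route from (1,1): 3× down (reaching (4,1)), 3× right (reaching (4,4)) — 6 moves in all.
Check: all required cells visited.

(1,1) -> (2,1) -> (3,1) -> (4,1) -> (4,2) -> (4,3) -> (4,4)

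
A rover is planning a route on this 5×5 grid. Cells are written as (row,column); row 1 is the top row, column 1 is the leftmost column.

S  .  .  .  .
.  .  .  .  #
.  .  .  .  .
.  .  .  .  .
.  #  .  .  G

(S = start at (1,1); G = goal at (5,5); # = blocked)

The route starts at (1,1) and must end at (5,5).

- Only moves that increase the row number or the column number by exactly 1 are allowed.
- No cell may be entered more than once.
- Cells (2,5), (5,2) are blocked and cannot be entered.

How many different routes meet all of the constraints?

60

A right/down-only route from (1,1) to (5,5) makes exactly 4 down-moves and 4 right-moves in some order.
With no other constraints that would be C(8,4) = 70 routes.
Subtract routes through each blocked cell (inclusion–exclusion for overlaps): − through (2,5): 5 − through (5,2): 5 → 60.
That gives 60 routes.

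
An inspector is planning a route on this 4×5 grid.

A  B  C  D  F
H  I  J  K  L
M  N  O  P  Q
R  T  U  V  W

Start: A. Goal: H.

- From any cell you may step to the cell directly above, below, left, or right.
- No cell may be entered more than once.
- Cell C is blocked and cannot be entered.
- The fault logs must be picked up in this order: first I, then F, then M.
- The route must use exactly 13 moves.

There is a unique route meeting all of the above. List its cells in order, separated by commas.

A, B, I, J, K, D, F, L, Q, P, O, N, M, H

The waypoints must appear in the order I, F, M, with no cell reused.
Route from A: right to B, down to I, 2× right (reaching K), up to D, right to F, 2× down (reaching Q), 4× left (reaching M), up to H — 13 moves in all.
Check: order respected (I at step 2, F at step 6, M at step 12); 13 moves as required.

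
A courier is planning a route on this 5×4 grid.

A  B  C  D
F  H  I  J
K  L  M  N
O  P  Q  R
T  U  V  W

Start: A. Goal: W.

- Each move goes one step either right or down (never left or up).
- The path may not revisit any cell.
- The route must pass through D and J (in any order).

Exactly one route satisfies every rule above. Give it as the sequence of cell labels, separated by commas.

Moves only go right or down, so the column and row indices never decrease.
Route from A: right 3 to D, down 4 to W — 7 moves in all.
Check: all required cells visited.

A, B, C, D, J, N, R, W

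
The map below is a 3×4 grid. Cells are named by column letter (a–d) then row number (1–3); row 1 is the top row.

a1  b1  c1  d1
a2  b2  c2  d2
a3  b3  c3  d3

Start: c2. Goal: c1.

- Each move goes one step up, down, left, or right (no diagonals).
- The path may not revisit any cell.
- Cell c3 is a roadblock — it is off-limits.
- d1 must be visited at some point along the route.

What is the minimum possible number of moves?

Any route passes through d1 somewhere between c2 and c1. Summing Manhattan distances along the two legs (c2 → d1 → c1) gives a lower bound of 2 + 1 = 3 moves.
A route of 3 moves achieves this: c2 → d2 → d1 → c1.
Since 3 matches the lower bound, it is optimal.

3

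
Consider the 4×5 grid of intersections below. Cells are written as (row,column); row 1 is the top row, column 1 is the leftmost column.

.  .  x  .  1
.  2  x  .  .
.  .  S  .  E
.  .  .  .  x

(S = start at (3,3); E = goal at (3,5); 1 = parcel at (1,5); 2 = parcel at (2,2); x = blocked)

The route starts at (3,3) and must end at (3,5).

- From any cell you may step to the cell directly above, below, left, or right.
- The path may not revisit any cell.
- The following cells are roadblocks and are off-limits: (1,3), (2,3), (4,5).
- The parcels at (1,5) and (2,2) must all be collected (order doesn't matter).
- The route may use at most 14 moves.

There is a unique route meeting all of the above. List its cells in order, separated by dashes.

Any route must reach (1,5) and (2,2) and still end at (3,5) within 14 moves, so the order of the required stops is forced.
Route from (3,3): left 1 to (3,2), up 1 to (2,2), left 1 to (2,1), down 2 to (4,1), right 3 to (4,4), up 3 to (1,4), right 1 to (1,5), down 2 to (3,5) — 14 moves in all.
Check: all required cells visited; 14 ≤ 14 moves.

(3,3) - (3,2) - (2,2) - (2,1) - (3,1) - (4,1) - (4,2) - (4,3) - (4,4) - (3,4) - (2,4) - (1,4) - (1,5) - (2,5) - (3,5)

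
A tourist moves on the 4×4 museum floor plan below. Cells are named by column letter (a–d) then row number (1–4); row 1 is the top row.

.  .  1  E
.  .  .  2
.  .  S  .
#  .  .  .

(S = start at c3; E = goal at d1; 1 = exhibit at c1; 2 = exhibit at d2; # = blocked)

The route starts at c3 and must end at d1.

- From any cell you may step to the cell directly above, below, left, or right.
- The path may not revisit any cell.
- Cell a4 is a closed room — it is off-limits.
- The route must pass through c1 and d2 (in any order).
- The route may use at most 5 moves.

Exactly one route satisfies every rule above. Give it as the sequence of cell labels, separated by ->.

The 5-move cap with required stops at c1, d2 leaves no slack for detours.
Route from c3: right to d3, up to d2, left to c2, up to c1, right to d1 — 5 moves in all.
Check: all required cells visited; 5 ≤ 5 moves.

c3 -> d3 -> d2 -> c2 -> c1 -> d1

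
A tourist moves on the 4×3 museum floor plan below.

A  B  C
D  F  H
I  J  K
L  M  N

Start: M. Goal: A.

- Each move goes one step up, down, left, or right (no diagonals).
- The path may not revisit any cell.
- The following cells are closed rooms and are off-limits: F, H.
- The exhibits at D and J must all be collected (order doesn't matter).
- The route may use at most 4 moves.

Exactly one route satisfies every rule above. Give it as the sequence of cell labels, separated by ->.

M -> J -> I -> D -> A

The 4-move cap with required stops at D, J leaves no slack for detours.
Route from M: up 1 to J, left 1 to I, up 2 to A — 4 moves in all.
Check: all required cells visited; 4 ≤ 4 moves.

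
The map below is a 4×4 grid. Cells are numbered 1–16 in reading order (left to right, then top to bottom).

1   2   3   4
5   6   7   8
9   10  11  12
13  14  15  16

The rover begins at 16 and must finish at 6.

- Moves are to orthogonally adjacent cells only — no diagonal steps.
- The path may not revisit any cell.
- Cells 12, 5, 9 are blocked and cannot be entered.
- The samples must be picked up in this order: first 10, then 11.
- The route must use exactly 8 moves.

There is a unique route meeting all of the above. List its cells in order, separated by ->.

16 -> 15 -> 14 -> 10 -> 11 -> 7 -> 3 -> 2 -> 6

The waypoints must appear in the order 10, 11, with no cell reused.
Route from 16: left 2 to 14, up 1 to 10, right 1 to 11, up 2 to 3, left 1 to 2, down 1 to 6 — 8 moves in all.
Check: order respected (10 at step 3, 11 at step 4); 8 moves as required.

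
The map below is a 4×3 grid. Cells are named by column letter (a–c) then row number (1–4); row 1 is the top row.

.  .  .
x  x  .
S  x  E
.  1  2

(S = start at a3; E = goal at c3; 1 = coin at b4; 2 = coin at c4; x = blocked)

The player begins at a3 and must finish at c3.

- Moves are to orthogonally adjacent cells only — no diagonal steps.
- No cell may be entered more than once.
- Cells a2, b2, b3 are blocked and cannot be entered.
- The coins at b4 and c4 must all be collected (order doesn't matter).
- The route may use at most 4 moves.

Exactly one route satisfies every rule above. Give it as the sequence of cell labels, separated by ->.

a3 -> a4 -> b4 -> c4 -> c3

The budget equals the shortest possible length, so every move has to be on a shortest route through the required cells.
Route from a3: down to a4, 2× right (reaching c4), up to c3 — 4 moves in all.
Check: all required cells visited; 4 ≤ 4 moves.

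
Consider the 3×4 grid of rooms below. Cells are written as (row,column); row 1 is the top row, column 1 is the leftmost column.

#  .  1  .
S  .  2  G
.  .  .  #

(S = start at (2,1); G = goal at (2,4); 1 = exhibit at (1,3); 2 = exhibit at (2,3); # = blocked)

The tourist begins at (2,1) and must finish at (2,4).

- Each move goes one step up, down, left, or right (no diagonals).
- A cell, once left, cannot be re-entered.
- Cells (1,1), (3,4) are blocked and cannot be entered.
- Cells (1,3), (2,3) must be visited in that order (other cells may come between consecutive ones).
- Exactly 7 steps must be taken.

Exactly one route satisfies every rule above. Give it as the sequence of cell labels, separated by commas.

(2,1), (3,1), (3,2), (2,2), (1,2), (1,3), (2,3), (2,4)

The waypoints must appear in the order (1,3), (2,3), with no cell reused.
Route from (2,1): down to (3,1), right to (3,2), 2× up (reaching (1,2)), right to (1,3), down to (2,3), right to (2,4) — 7 moves in all.
Check: order respected (1 at step 5, 2 at step 6); 7 moves as required.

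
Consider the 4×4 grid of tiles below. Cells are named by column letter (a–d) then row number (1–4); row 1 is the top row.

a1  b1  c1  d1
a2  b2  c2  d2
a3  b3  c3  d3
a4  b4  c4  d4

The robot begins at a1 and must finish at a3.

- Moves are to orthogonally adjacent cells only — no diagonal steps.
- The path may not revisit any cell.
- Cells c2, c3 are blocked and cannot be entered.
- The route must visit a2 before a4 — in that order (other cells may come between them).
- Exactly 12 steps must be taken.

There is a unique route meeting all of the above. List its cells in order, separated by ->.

a1 -> a2 -> b2 -> b1 -> c1 -> d1 -> d2 -> d3 -> d4 -> c4 -> b4 -> a4 -> a3

The waypoints must appear in the order a2, a4, with no cell reused.
Route from a1: down to a2, right to b2, up to b1, 2× right (reaching d1), 3× down (reaching d4), 3× left (reaching a4), up to a3 — 12 moves in all.
Check: order respected (a2 at step 1, a4 at step 11); 12 moves as required.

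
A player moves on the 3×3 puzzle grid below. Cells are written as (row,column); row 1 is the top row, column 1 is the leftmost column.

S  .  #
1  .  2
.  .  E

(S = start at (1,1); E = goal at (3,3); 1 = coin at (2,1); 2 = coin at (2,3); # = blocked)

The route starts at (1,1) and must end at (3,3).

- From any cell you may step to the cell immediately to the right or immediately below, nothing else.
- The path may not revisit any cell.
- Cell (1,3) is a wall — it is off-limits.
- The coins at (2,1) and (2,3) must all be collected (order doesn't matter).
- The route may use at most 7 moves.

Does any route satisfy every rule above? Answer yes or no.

yes

One route that works: (1,1) → (2,1) → (2,2) → (2,3) → (3,3).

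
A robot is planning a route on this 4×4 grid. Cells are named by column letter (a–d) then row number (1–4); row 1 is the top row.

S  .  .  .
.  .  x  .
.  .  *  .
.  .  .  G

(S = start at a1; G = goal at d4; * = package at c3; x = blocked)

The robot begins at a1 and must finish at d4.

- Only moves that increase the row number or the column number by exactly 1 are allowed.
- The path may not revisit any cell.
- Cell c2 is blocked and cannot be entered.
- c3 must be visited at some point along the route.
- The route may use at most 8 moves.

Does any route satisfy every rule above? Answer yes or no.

yes

One route that works: a1 → a2 → a3 → b3 → c3 → c4 → d4.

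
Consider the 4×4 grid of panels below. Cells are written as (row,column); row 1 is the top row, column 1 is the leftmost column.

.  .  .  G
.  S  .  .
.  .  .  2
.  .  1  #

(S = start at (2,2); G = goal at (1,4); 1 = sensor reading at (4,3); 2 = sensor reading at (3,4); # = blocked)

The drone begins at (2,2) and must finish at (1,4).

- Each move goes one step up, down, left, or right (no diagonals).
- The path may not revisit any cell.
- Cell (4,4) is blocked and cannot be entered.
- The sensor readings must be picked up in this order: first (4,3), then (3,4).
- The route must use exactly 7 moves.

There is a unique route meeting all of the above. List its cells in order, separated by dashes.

(2,2) - (3,2) - (4,2) - (4,3) - (3,3) - (3,4) - (2,4) - (1,4)

The waypoints must appear in the order (4,3), (3,4), with no cell reused.
Route from (2,2): down 2 to (4,2), right 1 to (4,3), up 1 to (3,3), right 1 to (3,4), up 2 to (1,4) — 7 moves in all.
Check: order respected (1 at step 3, 2 at step 5); 7 moves as required.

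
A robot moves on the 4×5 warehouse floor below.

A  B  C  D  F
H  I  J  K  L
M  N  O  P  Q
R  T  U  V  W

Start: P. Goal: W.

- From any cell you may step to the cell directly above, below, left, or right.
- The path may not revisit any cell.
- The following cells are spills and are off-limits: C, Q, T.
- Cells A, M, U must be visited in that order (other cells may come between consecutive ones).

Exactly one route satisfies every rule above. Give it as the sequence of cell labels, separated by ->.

The waypoints must appear in the order A, M, U, with no cell reused.
Route from P: up to K, 2× left (reaching I), up to B, left to A, 2× down (reaching M), 2× right (reaching O), down to U, 2× right (reaching W) — 12 moves in all.
Check: order respected (A at step 5, M at step 7, U at step 10).

P -> K -> J -> I -> B -> A -> H -> M -> N -> O -> U -> V -> W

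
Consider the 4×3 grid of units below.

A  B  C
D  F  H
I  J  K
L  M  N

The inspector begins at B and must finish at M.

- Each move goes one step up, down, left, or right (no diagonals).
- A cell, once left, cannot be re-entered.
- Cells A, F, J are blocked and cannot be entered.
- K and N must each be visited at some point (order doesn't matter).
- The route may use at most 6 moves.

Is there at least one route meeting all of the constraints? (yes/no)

One route that works: B → C → H → K → N → M.

yes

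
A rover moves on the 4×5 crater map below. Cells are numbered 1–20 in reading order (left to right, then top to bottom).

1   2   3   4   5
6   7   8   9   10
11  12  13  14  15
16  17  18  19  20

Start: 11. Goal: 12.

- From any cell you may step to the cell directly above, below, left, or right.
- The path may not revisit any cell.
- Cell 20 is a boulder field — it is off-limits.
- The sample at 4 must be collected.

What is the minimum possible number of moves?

9

Any route passes through 4 somewhere between 11 and 12. Summing Manhattan distances along the two legs (11 → 4 → 12) gives a lower bound of 5 + 4 = 9 moves.
A route of 9 moves achieves this: 11 → 6 → 1 → 2 → 3 → 4 → 9 → 14 → 13 → 12.
Since 9 matches the lower bound, it is optimal.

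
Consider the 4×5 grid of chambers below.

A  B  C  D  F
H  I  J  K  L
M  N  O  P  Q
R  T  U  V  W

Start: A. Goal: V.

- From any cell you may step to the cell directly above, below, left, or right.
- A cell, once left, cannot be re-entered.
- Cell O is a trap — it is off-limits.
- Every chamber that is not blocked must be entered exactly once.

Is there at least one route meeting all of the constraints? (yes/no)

no

Colour the cells like a checkerboard: each orthogonal step flips colour, so a Hamiltonian route alternates colours. Here there are 9 cells of one colour and 10 of the other, with start on the same colour as the goal — the counts and endpoints can't be arranged into an alternating sequence of length 19, so no Hamiltonian route exists.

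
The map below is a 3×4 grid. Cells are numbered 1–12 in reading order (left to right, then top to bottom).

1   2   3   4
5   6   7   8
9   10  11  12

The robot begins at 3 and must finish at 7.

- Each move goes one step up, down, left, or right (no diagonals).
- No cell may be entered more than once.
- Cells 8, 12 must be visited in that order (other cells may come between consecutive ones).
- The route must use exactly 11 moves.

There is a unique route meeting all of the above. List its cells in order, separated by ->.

3 -> 4 -> 8 -> 12 -> 11 -> 10 -> 9 -> 5 -> 1 -> 2 -> 6 -> 7

The waypoints must appear in the order 8, 12, with no cell reused.
Route from 3: right to 4, 2× down (reaching 12), 3× left (reaching 9), 2× up (reaching 1), right to 2, down to 6, right to 7 — 11 moves in all.
Check: order respected (8 at step 2, 12 at step 3); 11 moves as required.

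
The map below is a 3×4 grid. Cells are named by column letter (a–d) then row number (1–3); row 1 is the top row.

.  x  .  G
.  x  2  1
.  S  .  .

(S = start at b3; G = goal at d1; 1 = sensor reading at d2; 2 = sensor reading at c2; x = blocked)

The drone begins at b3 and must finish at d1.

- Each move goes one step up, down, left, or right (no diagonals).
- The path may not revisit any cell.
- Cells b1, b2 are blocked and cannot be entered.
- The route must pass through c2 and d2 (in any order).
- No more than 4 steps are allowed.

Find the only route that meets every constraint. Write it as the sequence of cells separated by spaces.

The budget equals the shortest possible length, so every move has to be on a shortest route through the required cells.
Route from b3: right 1 to c3, up 1 to c2, right 1 to d2, up 1 to d1 — 4 moves in all.
Check: all required cells visited; 4 ≤ 4 moves.

b3 c3 c2 d2 d1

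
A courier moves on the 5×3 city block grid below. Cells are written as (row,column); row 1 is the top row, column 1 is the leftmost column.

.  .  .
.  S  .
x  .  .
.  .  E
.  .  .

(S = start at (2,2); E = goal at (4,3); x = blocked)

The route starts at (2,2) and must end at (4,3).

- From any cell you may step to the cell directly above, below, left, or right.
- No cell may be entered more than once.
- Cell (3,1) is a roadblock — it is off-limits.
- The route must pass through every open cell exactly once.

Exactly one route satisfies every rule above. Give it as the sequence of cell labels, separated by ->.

(2,2) -> (2,1) -> (1,1) -> (1,2) -> (1,3) -> (2,3) -> (3,3) -> (3,2) -> (4,2) -> (4,1) -> (5,1) -> (5,2) -> (5,3) -> (4,3)

Need to visit all 14 open cells exactly once, starting at (2,2) and ending at (4,3).
Cell (2,1) has only two open neighbours ((1,1) and (2,2)), so the path must pass straight through it: one of those is the cell it's entered from and the other is where it exits.
Route from (2,2): left 1 to (2,1), up 1 to (1,1), right 2 to (1,3), down 2 to (3,3), left 1 to (3,2), down 1 to (4,2), left 1 to (4,1), down 1 to (5,1), right 2 to (5,3), up 1 to (4,3) — 13 moves in all.
Check: all 14 open cells covered.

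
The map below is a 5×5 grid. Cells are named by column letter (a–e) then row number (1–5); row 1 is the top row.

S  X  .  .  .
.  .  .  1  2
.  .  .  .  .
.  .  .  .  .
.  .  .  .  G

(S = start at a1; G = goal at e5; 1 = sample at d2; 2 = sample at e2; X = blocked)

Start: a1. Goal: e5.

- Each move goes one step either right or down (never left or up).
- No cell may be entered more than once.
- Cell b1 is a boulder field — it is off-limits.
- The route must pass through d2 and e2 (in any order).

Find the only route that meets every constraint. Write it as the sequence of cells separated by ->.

Moves only go right or down, so the column and row indices never decrease.
Route from a1: down to a2, 4× right (reaching e2), 3× down (reaching e5) — 8 moves in all.
Check: all required cells visited.

a1 -> a2 -> b2 -> c2 -> d2 -> e2 -> e3 -> e4 -> e5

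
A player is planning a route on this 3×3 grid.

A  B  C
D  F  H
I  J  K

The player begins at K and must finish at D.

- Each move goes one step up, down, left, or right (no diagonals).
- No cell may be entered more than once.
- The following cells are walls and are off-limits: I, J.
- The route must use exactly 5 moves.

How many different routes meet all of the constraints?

3

Need simple routes of exactly 5 moves from K to D (Manhattan distance 3, so 1 moves are spent on a detour and 1 undoing it).
Enumerating: K H C B F D | K H C B A D | K H F B A D.
That gives 3 routes.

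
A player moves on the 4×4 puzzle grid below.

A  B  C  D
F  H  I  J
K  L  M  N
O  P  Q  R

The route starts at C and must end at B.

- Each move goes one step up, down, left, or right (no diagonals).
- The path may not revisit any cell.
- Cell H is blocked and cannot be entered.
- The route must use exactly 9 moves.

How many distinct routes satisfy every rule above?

6

Need simple routes of exactly 9 moves from C to B (Manhattan distance 1, so 4 moves are spent on a detour and 4 undoing it).
Enumerating: C I M Q P L K F A B | C I M Q P O K F A B | C I M L P O K F A B | C I J N M L K F A B | C D J N M L K F A B | C D J I M L K F A B.
That gives 6 routes.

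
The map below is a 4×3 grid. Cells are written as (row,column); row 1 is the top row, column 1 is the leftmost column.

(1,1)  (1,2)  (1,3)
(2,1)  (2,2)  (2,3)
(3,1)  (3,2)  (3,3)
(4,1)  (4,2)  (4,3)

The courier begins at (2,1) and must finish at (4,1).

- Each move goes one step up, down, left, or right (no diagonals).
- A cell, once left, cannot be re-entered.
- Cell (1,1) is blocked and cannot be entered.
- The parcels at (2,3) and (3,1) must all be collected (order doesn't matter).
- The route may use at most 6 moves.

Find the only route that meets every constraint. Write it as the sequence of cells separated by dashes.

(2,1) - (2,2) - (2,3) - (3,3) - (3,2) - (3,1) - (4,1)

Any route must reach (2,3) and (3,1) and still end at (4,1) within 6 moves, so the order of the required stops is forced.
Route from (2,1): 2× right (reaching (2,3)), down to (3,3), 2× left (reaching (3,1)), down to (4,1) — 6 moves in all.
Check: all required cells visited; 6 ≤ 6 moves.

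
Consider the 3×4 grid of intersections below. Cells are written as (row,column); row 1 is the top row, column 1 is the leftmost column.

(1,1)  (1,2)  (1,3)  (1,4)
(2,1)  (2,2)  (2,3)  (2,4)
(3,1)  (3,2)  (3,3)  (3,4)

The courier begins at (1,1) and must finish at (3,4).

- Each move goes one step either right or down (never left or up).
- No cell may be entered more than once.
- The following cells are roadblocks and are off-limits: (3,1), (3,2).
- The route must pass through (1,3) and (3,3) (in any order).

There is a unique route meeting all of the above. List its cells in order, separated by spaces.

Moves only go right or down, so the column and row indices never decrease.
Route from (1,1): 2× right (reaching (1,3)), 2× down (reaching (3,3)), right to (3,4) — 5 moves in all.
Check: all required cells visited.

(1,1) (1,2) (1,3) (2,3) (3,3) (3,4)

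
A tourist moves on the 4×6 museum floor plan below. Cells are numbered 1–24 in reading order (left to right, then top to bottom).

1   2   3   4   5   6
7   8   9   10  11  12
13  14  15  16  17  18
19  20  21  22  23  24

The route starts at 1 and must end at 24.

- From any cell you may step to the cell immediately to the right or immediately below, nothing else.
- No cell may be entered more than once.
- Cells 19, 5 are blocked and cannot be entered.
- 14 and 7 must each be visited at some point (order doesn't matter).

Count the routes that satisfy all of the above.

10

A right/down-only route from 1 to 24 makes exactly 3 down-moves and 5 right-moves in some order.
With no other constraints that would be C(8,3) = 56 routes.
A monotone route can only reach the required cells in the order 7, 14, so split there and multiply the segment counts (each segment already excludes blocked cells): 1→7: 1; 7→14: 2; 14→24: 5; product = 10.
That gives 10 routes.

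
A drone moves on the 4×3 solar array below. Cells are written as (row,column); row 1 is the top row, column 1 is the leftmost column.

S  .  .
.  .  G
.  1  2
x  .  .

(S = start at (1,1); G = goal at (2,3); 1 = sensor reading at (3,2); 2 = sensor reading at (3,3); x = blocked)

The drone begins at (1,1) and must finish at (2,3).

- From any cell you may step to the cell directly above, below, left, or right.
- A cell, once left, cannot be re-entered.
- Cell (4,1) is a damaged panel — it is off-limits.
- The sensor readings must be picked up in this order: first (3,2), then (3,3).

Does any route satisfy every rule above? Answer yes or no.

One route that works: (1,1) → (2,1) → (3,1) → (3,2) → (3,3) → (2,3).

yes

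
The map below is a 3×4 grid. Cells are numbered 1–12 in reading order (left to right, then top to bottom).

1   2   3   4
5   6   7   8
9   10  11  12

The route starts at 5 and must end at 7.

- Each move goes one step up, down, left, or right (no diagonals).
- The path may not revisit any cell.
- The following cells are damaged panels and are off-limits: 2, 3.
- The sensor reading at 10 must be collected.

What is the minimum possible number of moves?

4

Any route passes through 10 somewhere between 5 and 7. Summing Manhattan distances along the two legs (5 → 10 → 7) gives a lower bound of 2 + 2 = 4 moves.
A route of 4 moves achieves this: 5 → 9 → 10 → 6 → 7.
Since 4 matches the lower bound, it is optimal.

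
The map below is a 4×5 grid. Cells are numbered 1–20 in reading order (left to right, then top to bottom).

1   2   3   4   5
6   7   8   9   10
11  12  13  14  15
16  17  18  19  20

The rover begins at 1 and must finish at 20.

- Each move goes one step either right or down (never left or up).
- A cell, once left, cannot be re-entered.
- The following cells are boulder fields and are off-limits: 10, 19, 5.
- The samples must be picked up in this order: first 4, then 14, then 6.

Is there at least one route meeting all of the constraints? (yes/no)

no

6 lies above 14, so going from 14 to 6 would need an upward move — but moves only go right/down, so 14 cannot be visited before 6.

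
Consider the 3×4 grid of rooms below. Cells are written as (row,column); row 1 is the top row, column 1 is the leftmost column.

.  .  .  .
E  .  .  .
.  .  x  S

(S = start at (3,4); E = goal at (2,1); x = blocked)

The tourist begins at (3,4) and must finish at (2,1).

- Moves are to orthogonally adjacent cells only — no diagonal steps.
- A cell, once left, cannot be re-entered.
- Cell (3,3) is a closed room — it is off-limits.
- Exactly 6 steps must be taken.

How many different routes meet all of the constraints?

7

Need simple routes of exactly 6 moves from (3,4) to (2,1) (Manhattan distance 4, so 1 moves are spent on a detour and 1 undoing it).
Enumerating: (3,4) (2,4) (1,4) (1,3) (2,3) (2,2) (2,1) | (3,4) (2,4) (1,4) (1,3) (1,2) (2,2) (2,1) | (3,4) (2,4) (1,4) (1,3) (1,2) (1,1) (2,1) | (3,4) (2,4) (2,3) (1,3) (1,2) (2,2) (2,1) | (3,4) (2,4) (2,3) (1,3) (1,2) (1,1) (2,1) | (3,4) (2,4) (2,3) (2,2) (1,2) (1,1) (2,1) | (3,4) (2,4) (2,3) (2,2) (3,2) (3,1) (2,1).
That gives 7 routes.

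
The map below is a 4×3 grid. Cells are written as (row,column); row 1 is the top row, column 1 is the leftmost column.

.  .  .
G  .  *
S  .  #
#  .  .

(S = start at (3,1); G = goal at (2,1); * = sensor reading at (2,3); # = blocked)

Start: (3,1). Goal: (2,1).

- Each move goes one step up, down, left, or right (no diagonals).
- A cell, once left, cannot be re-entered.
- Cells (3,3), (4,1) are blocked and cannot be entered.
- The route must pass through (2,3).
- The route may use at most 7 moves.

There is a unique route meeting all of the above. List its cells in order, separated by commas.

(3,1), (3,2), (2,2), (2,3), (1,3), (1,2), (1,1), (2,1)

The 7-move cap with required stops at (2,3) leaves no slack for detours.
Route from (3,1): right 1 to (3,2), up 1 to (2,2), right 1 to (2,3), up 1 to (1,3), left 2 to (1,1), down 1 to (2,1) — 7 moves in all.
Check: all required cells visited; 7 ≤ 7 moves.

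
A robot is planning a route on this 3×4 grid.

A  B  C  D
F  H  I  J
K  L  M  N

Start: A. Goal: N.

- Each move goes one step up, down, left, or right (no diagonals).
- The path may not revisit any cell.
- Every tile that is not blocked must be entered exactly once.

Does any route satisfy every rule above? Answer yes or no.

One route that works: A → F → K → L → H → B → C → D → J → I → M → N.

yes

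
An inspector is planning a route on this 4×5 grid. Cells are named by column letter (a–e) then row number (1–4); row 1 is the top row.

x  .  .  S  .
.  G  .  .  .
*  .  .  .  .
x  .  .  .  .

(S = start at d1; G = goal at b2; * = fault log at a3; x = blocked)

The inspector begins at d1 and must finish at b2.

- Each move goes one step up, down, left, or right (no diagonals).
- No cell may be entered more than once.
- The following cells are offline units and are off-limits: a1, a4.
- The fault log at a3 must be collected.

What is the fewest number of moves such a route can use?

7

Any route passes through a3 somewhere between d1 and b2. Summing Manhattan distances along the two legs (d1 → a3 → b2) gives a lower bound of 5 + 2 = 7 moves.
A route of 7 moves achieves this: d1 → d2 → d3 → c3 → b3 → a3 → a2 → b2.
Since 7 matches the lower bound, it is optimal.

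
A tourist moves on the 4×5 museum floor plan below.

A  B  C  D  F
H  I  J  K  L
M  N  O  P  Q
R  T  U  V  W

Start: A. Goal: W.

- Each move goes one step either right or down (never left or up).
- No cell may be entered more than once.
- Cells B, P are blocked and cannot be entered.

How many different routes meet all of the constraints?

A right/down-only route from A to W makes exactly 3 down-moves and 4 right-moves in some order.
With no other constraints that would be C(7,3) = 35 routes.
Subtract routes through each blocked cell (inclusion–exclusion for overlaps): − through B: 20 − through P: 20 + through B&P: 12 → 7.
That gives 7 routes.

7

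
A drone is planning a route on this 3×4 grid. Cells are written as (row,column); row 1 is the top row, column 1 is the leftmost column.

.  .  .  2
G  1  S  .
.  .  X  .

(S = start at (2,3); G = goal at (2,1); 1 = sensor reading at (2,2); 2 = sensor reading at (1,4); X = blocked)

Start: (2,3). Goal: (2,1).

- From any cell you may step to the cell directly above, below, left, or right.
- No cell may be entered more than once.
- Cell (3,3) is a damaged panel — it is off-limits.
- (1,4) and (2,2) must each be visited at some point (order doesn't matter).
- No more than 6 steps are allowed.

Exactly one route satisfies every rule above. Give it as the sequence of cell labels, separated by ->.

(2,3) -> (2,4) -> (1,4) -> (1,3) -> (1,2) -> (2,2) -> (2,1)

The 6-move cap with required stops at (1,4), (2,2) leaves no slack for detours.
Route from (2,3): right 1 to (2,4), up 1 to (1,4), left 2 to (1,2), down 1 to (2,2), left 1 to (2,1) — 6 moves in all.
Check: all required cells visited; 6 ≤ 6 moves.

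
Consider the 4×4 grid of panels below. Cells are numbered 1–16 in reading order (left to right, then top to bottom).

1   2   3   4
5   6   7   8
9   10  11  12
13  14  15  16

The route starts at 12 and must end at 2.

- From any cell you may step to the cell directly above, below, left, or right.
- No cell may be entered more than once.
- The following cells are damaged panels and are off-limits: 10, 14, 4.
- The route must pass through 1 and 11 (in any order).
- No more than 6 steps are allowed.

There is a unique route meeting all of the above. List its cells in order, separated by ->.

The 6-move cap with required stops at 1, 11 leaves no slack for detours.
Route from 12: left 1 to 11, up 1 to 7, left 2 to 5, up 1 to 1, right 1 to 2 — 6 moves in all.
Check: all required cells visited; 6 ≤ 6 moves.

12 -> 11 -> 7 -> 6 -> 5 -> 1 -> 2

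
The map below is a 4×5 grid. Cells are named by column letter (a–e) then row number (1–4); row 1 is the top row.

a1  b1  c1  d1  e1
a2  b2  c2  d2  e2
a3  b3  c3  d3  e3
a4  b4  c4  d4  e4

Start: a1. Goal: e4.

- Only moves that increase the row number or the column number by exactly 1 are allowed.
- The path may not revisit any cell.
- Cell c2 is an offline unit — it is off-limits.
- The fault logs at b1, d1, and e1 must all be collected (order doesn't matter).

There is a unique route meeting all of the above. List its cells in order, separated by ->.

a1 -> b1 -> c1 -> d1 -> e1 -> e2 -> e3 -> e4

Moves only go right or down, so the column and row indices never decrease.
Route from a1: 4× right (reaching e1), 3× down (reaching e4) — 7 moves in all.
Check: all required cells visited.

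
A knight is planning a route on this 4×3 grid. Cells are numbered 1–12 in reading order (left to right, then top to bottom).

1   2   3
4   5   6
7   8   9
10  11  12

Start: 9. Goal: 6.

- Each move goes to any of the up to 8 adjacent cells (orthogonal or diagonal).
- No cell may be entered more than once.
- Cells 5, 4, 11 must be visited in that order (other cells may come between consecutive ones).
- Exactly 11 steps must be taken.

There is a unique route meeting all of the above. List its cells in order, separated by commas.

The waypoints must appear in the order 5, 4, 11, with no cell reused.
Route from 9: up-left 1 to 5, up-right 1 to 3, left 2 to 1, down 3 to 10, right 2 to 12, up-left 1 to 8, up-right 1 to 6 — 11 moves in all.
Check: order respected (5 at step 1, 4 at step 5, 11 at step 8); 11 moves as required.

9, 5, 3, 2, 1, 4, 7, 10, 11, 12, 8, 6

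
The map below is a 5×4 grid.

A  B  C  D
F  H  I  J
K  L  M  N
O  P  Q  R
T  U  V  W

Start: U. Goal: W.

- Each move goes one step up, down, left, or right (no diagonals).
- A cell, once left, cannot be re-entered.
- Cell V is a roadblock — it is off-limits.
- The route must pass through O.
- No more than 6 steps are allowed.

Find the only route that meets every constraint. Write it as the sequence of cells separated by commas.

U, T, O, P, Q, R, W

Any route must reach O and still end at W within 6 moves, so the order of the required stops is forced.
Route from U: left 1 to T, up 1 to O, right 3 to R, down 1 to W — 6 moves in all.
Check: all required cells visited; 6 ≤ 6 moves.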